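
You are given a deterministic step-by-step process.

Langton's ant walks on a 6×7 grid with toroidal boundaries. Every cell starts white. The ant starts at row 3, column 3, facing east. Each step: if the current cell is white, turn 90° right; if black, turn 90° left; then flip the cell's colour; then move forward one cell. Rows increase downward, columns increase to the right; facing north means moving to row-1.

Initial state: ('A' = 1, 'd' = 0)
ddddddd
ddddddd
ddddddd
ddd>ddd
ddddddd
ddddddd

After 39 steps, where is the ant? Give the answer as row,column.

0) ddddddd
ddddddd
ddddddd
ddd>ddd
ddddddd
ddddddd
1) ddddddd
ddddddd
ddddddd
dddAddd
dddvddd
ddddddd
2) ddddddd
ddddddd
ddddddd
dddAddd
dd<Addd
ddddddd
3) ddddddd
ddddddd
ddddddd
dd^Addd
ddAAddd
ddddddd
4) ddddddd
ddddddd
ddddddd
ddA>ddd
ddAAddd
ddddddd
5) ddddddd
ddddddd
ddd^ddd
ddAdddd
ddAAddd
ddddddd
6) ddddddd
ddddddd
dddA>dd
ddAdddd
ddAAddd
ddddddd
7) ddddddd
ddddddd
dddAAdd
ddAdvdd
ddAAddd
ddddddd
8) ddddddd
ddddddd
dddAAdd
ddA<Add
ddAAddd
ddddddd
9) ddddddd
ddddddd
ddd^Add
ddAAAdd
ddAAddd
ddddddd
10) ddddddd
ddddddd
dd<dAdd
ddAAAdd
ddAAddd
ddddddd
11) ddddddd
dd^dddd
ddAdAdd
ddAAAdd
ddAAddd
ddddddd
12) ddddddd
ddA>ddd
ddAdAdd
ddAAAdd
ddAAddd
ddddddd
13) ddddddd
ddAAddd
ddAvAdd
ddAAAdd
ddAAddd
ddddddd
14) ddddddd
ddAAddd
dd<AAdd
ddAAAdd
ddAAddd
ddddddd
15) ddddddd
ddAAddd
dddAAdd
ddvAAdd
ddAAddd
ddddddd
16) ddddddd
ddAAddd
dddAAdd
ddd>Add
ddAAddd
ddddddd
17) ddddddd
ddAAddd
ddd^Add
ddddAdd
ddAAddd
ddddddd
18) ddddddd
ddAAddd
dd<dAdd
ddddAdd
ddAAddd
ddddddd
19) ddddddd
dd^Addd
ddAdAdd
ddddAdd
ddAAddd
ddddddd
20) ddddddd
d<dAddd
ddAdAdd
ddddAdd
ddAAddd
ddddddd
21) d^ddddd
dAdAddd
ddAdAdd
ddddAdd
ddAAddd
ddddddd
22) dA>dddd
dAdAddd
ddAdAdd
ddddAdd
ddAAddd
ddddddd
23) dAAdddd
dAvAddd
ddAdAdd
ddddAdd
ddAAddd
ddddddd
24) dAAdddd
d<AAddd
ddAdAdd
ddddAdd
ddAAddd
ddddddd
25) dAAdddd
ddAAddd
dvAdAdd
ddddAdd
ddAAddd
ddddddd
26) dAAdddd
ddAAddd
<AAdAdd
ddddAdd
ddAAddd
ddddddd
27) dAAdddd
^dAAddd
AAAdAdd
ddddAdd
ddAAddd
ddddddd
28) dAAdddd
A>AAddd
AAAdAdd
ddddAdd
ddAAddd
ddddddd
29) dAAdddd
AAAAddd
AvAdAdd
ddddAdd
ddAAddd
ddddddd
30) dAAdddd
AAAAddd
Ad>dAdd
ddddAdd
ddAAddd
ddddddd
31) dAAdddd
AA^Addd
AdddAdd
ddddAdd
ddAAddd
ddddddd
32) dAAdddd
A<dAddd
AdddAdd
ddddAdd
ddAAddd
ddddddd
33) dAAdddd
AddAddd
AvddAdd
ddddAdd
ddAAddd
ddddddd
34) dAAdddd
AddAddd
<AddAdd
ddddAdd
ddAAddd
ddddddd
35) dAAdddd
AddAddd
dAddAdd
vdddAdd
ddAAddd
ddddddd
36) dAAdddd
AddAddd
dAddAdd
AdddAd<
ddAAddd
ddddddd
37) dAAdddd
AddAddd
dAddAd^
AdddAdA
ddAAddd
ddddddd
38) dAAdddd
AddAddd
>AddAdA
AdddAdA
ddAAddd
ddddddd
39) dAAdddd
AddAddd
AAddAdA
vdddAdA
ddAAddd
ddddddd

3,0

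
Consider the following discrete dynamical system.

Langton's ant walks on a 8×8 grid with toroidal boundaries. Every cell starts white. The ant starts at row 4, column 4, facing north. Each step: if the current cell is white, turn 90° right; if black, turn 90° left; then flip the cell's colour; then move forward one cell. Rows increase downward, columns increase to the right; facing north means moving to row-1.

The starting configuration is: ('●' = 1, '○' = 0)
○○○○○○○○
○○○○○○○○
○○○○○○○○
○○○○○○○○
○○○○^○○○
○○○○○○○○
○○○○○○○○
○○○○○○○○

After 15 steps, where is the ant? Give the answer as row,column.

5,4

gen 0: ○○○○○○○○
○○○○○○○○
○○○○○○○○
○○○○○○○○
○○○○^○○○
○○○○○○○○
○○○○○○○○
○○○○○○○○
gen 1: ○○○○○○○○
○○○○○○○○
○○○○○○○○
○○○○○○○○
○○○○●>○○
○○○○○○○○
○○○○○○○○
○○○○○○○○
gen 2: ○○○○○○○○
○○○○○○○○
○○○○○○○○
○○○○○○○○
○○○○●●○○
○○○○○v○○
○○○○○○○○
○○○○○○○○
gen 3: ○○○○○○○○
○○○○○○○○
○○○○○○○○
○○○○○○○○
○○○○●●○○
○○○○<●○○
○○○○○○○○
○○○○○○○○
gen 4: ○○○○○○○○
○○○○○○○○
○○○○○○○○
○○○○○○○○
○○○○^●○○
○○○○●●○○
○○○○○○○○
○○○○○○○○
gen 5: ○○○○○○○○
○○○○○○○○
○○○○○○○○
○○○○○○○○
○○○<○●○○
○○○○●●○○
○○○○○○○○
○○○○○○○○
gen 6: ○○○○○○○○
○○○○○○○○
○○○○○○○○
○○○^○○○○
○○○●○●○○
○○○○●●○○
○○○○○○○○
○○○○○○○○
gen 7: ○○○○○○○○
○○○○○○○○
○○○○○○○○
○○○●>○○○
○○○●○●○○
○○○○●●○○
○○○○○○○○
○○○○○○○○
gen 8: ○○○○○○○○
○○○○○○○○
○○○○○○○○
○○○●●○○○
○○○●v●○○
○○○○●●○○
○○○○○○○○
○○○○○○○○
gen 9: ○○○○○○○○
○○○○○○○○
○○○○○○○○
○○○●●○○○
○○○<●●○○
○○○○●●○○
○○○○○○○○
○○○○○○○○
gen 10: ○○○○○○○○
○○○○○○○○
○○○○○○○○
○○○●●○○○
○○○○●●○○
○○○v●●○○
○○○○○○○○
○○○○○○○○
gen 11: ○○○○○○○○
○○○○○○○○
○○○○○○○○
○○○●●○○○
○○○○●●○○
○○<●●●○○
○○○○○○○○
○○○○○○○○
gen 12: ○○○○○○○○
○○○○○○○○
○○○○○○○○
○○○●●○○○
○○^○●●○○
○○●●●●○○
○○○○○○○○
○○○○○○○○
gen 13: ○○○○○○○○
○○○○○○○○
○○○○○○○○
○○○●●○○○
○○●>●●○○
○○●●●●○○
○○○○○○○○
○○○○○○○○
gen 14: ○○○○○○○○
○○○○○○○○
○○○○○○○○
○○○●●○○○
○○●●●●○○
○○●v●●○○
○○○○○○○○
○○○○○○○○
gen 15: ○○○○○○○○
○○○○○○○○
○○○○○○○○
○○○●●○○○
○○●●●●○○
○○●○>●○○
○○○○○○○○
○○○○○○○○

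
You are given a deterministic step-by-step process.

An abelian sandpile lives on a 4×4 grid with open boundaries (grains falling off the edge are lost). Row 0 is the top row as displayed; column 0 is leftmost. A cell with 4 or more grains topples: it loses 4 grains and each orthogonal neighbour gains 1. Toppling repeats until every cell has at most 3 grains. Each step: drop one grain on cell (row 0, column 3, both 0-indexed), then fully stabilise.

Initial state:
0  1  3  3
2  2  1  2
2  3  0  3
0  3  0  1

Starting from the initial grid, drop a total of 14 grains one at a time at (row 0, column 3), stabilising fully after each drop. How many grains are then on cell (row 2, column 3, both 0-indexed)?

[0] 0  1  3  3
2  2  1  2
2  3  0  3
0  3  0  1
[1] 0  2  0  1
2  2  2  3
2  3  0  3
0  3  0  1
[2] 0  2  0  2
2  2  2  3
2  3  0  3
0  3  0  1
[3] 0  2  0  3
2  2  2  3
2  3  0  3
0  3  0  1
[4] 0  2  1  1
2  2  3  1
2  3  1  0
0  3  0  2
[5] 0  2  1  2
2  2  3  1
2  3  1  0
0  3  0  2
[6] 0  2  1  3
2  2  3  1
2  3  1  0
0  3  0  2
[7] 0  2  2  0
2  2  3  2
2  3  1  0
0  3  0  2
[8] 0  2  2  1
2  2  3  2
2  3  1  0
0  3  0  2
[9] 0  2  2  2
2  2  3  2
2  3  1  0
0  3  0  2
[10] 0  2  2  3
2  2  3  2
2  3  1  0
0  3  0  2
[11] 0  2  3  0
2  2  3  3
2  3  1  0
0  3  0  2
[12] 0  2  3  1
2  2  3  3
2  3  1  0
0  3  0  2
[13] 0  2  3  2
2  2  3  3
2  3  1  0
0  3  0  2
[14] 0  2  3  3
2  2  3  3
2  3  1  0
0  3  0  2

0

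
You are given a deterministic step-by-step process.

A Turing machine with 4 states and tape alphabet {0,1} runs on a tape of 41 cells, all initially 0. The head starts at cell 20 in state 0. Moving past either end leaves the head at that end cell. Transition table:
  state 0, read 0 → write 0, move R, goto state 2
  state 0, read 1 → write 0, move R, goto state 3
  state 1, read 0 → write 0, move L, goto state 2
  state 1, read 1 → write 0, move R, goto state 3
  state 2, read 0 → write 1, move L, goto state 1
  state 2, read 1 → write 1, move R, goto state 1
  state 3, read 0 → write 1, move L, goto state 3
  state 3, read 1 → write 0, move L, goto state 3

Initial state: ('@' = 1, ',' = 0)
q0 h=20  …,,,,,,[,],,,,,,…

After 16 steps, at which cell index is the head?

6

gen 0: q0 h=20  …,,,,,,[,],,,,,,…
gen 1: q2 h=21  …,,,,,,[,],,,,,,…
gen 2: q1 h=20  …,,,,,,[,]@,,,,,…
gen 3: q2 h=19  …,,,,,,[,],@,,,,…
gen 4: q1 h=18  …,,,,,,[,]@,@,,,…
gen 5: q2 h=17  …,,,,,,[,],@,@,,…
gen 6: q1 h=16  …,,,,,,[,]@,@,@,…
gen 7: q2 h=15  …,,,,,,[,],@,@,@…
gen 8: q1 h=14  …,,,,,,[,]@,@,@,…
gen 9: q2 h=13  …,,,,,,[,],@,@,@…
gen 10: q1 h=12  …,,,,,,[,]@,@,@,…
gen 11: q2 h=11  …,,,,,,[,],@,@,@…
gen 12: q1 h=10  …,,,,,,[,]@,@,@,…
gen 13: q2 h= 9  …,,,,,,[,],@,@,@…
gen 14: q1 h= 8  …,,,,,,[,]@,@,@,…
gen 15: q2 h= 7  …,,,,,,[,],@,@,@…
gen 16: q1 h= 6  |,,,,,,[,]@,@,@,…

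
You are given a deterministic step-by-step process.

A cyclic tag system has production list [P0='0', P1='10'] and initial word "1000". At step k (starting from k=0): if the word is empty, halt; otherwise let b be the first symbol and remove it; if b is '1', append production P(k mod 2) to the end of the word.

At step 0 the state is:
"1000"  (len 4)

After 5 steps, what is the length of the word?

0

[0] "1000"  (len 4)
[1] "0000"  (len 4)
[2] "000"  (len 3)
[3] "00"  (len 2)
[4] "0"  (len 1)
[5] (halted — word empty)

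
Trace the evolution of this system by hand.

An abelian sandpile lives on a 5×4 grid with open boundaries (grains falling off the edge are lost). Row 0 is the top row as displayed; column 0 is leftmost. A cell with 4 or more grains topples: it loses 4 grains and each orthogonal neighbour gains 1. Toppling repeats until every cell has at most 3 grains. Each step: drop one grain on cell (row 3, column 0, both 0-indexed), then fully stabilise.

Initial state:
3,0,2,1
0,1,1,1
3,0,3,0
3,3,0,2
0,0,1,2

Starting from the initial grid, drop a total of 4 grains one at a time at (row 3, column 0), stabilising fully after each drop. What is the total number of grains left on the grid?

step 0: 3,0,2,1
0,1,1,1
3,0,3,0
3,3,0,2
0,0,1,2
step 1: 3,0,2,1
1,1,1,1
0,2,3,0
2,0,1,2
1,1,1,2
step 2: 3,0,2,1
1,1,1,1
0,2,3,0
3,0,1,2
1,1,1,2
step 3: 3,0,2,1
1,1,1,1
1,2,3,0
0,1,1,2
2,1,1,2
step 4: 3,0,2,1
1,1,1,1
1,2,3,0
1,1,1,2
2,1,1,2

27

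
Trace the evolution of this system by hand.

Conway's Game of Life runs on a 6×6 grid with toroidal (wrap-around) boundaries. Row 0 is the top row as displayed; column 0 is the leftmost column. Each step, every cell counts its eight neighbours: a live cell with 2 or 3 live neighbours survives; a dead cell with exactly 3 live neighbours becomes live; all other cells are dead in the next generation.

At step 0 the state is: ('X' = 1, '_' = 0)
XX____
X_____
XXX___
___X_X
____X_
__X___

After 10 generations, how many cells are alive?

8

step 0: XX____
X_____
XXX___
___X_X
____X_
__X___
step 1: XX____
__X__X
XXX__X
XXXXXX
___XX_
_X____
step 2: XXX___
__X__X
______
______
______
XXX___
step 3: ___X_X
X_X___
______
______
_X____
X_X___
step 4: X_XX_X
______
______
______
_X____
XXX___
step 5: X_XX_X
______
______
______
XXX___
___X_X
step 6: X_XX_X
______
______
_X____
XXX___
___X_X
step 7: X_XX_X
______
______
XXX___
XXX___
___X_X
step 8: X_XX_X
______
_X____
X_X___
___X_X
___X_X
step 9: X_XX_X
XXX___
_X____
XXX___
X_XX_X
___X_X
step 10: ___X_X
___X_X
______
___X_X
___X_X
______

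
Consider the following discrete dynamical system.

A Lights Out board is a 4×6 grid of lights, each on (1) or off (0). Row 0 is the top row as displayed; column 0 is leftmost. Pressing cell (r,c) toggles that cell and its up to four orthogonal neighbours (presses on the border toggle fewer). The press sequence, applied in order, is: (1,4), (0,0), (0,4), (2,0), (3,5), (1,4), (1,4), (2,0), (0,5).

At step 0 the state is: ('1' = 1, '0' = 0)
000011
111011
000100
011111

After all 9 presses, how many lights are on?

15

0) 000011
111011
000100
011111
1) 000001
111100
000110
011111
2) 110001
011100
000110
011111
3) 110110
011110
000110
011111
4) 110110
111110
110110
111111
5) 110110
111110
110111
111100
6) 110100
111001
110101
111100
7) 110110
111110
110111
111100
8) 110110
011110
000111
011100
9) 110101
011111
000111
011100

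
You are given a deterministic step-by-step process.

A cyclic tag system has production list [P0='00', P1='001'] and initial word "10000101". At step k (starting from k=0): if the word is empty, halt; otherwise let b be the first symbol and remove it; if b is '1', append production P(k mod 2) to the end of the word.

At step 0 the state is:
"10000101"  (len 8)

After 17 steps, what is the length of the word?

step 0: "10000101"  (len 8)
step 1: "000010100"  (len 9)
step 2: "00010100"  (len 8)
step 3: "0010100"  (len 7)
step 4: "010100"  (len 6)
step 5: "10100"  (len 5)
step 6: "0100001"  (len 7)
step 7: "100001"  (len 6)
step 8: "00001001"  (len 8)
step 9: "0001001"  (len 7)
step 10: "001001"  (len 6)
step 11: "01001"  (len 5)
step 12: "1001"  (len 4)
step 13: "00100"  (len 5)
step 14: "0100"  (len 4)
step 15: "100"  (len 3)
step 16: "00001"  (len 5)
step 17: "0001"  (len 4)

4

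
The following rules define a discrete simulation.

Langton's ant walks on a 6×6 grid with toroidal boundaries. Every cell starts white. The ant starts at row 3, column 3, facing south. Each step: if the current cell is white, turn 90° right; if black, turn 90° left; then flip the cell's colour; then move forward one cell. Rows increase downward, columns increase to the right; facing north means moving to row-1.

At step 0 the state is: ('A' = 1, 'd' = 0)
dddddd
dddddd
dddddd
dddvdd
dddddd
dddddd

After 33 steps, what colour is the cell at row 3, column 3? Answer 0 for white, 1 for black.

gen 0: dddddd
dddddd
dddddd
dddvdd
dddddd
dddddd
gen 1: dddddd
dddddd
dddddd
dd<Add
dddddd
dddddd
gen 2: dddddd
dddddd
dd^ddd
ddAAdd
dddddd
dddddd
gen 3: dddddd
dddddd
ddA>dd
ddAAdd
dddddd
dddddd
gen 4: dddddd
dddddd
ddAAdd
ddAvdd
dddddd
dddddd
gen 5: dddddd
dddddd
ddAAdd
ddAd>d
dddddd
dddddd
gen 6: dddddd
dddddd
ddAAdd
ddAdAd
ddddvd
dddddd
gen 7: dddddd
dddddd
ddAAdd
ddAdAd
ddd<Ad
dddddd
gen 8: dddddd
dddddd
ddAAdd
ddA^Ad
dddAAd
dddddd
gen 9: dddddd
dddddd
ddAAdd
ddAA>d
dddAAd
dddddd
gen 10: dddddd
dddddd
ddAA^d
ddAAdd
dddAAd
dddddd
gen 11: dddddd
dddddd
ddAAA>
ddAAdd
dddAAd
dddddd
gen 12: dddddd
dddddd
ddAAAA
ddAAdv
dddAAd
dddddd
gen 13: dddddd
dddddd
ddAAAA
ddAA<A
dddAAd
dddddd
gen 14: dddddd
dddddd
ddAA^A
ddAAAA
dddAAd
dddddd
gen 15: dddddd
dddddd
ddA<dA
ddAAAA
dddAAd
dddddd
gen 16: dddddd
dddddd
ddAddA
ddAvAA
dddAAd
dddddd
gen 17: dddddd
dddddd
ddAddA
ddAd>A
dddAAd
dddddd
gen 18: dddddd
dddddd
ddAd^A
ddAddA
dddAAd
dddddd
gen 19: dddddd
dddddd
ddAdA>
ddAddA
dddAAd
dddddd
gen 20: dddddd
ddddd^
ddAdAd
ddAddA
dddAAd
dddddd
gen 21: dddddd
>ddddA
ddAdAd
ddAddA
dddAAd
dddddd
gen 22: dddddd
AddddA
vdAdAd
ddAddA
dddAAd
dddddd
gen 23: dddddd
AddddA
AdAdA<
ddAddA
dddAAd
dddddd
gen 24: dddddd
Adddd^
AdAdAA
ddAddA
dddAAd
dddddd
gen 25: dddddd
Addd<d
AdAdAA
ddAddA
dddAAd
dddddd
gen 26: dddd^d
AdddAd
AdAdAA
ddAddA
dddAAd
dddddd
gen 27: ddddA>
AdddAd
AdAdAA
ddAddA
dddAAd
dddddd
gen 28: ddddAA
AdddAv
AdAdAA
ddAddA
dddAAd
dddddd
gen 29: ddddAA
Addd<A
AdAdAA
ddAddA
dddAAd
dddddd
gen 30: ddddAA
AddddA
AdAdvA
ddAddA
dddAAd
dddddd
gen 31: ddddAA
AddddA
AdAdd>
ddAddA
dddAAd
dddddd
gen 32: ddddAA
Adddd^
AdAddd
ddAddA
dddAAd
dddddd
gen 33: ddddAA
Addd<d
AdAddd
ddAddA
dddAAd
dddddd

0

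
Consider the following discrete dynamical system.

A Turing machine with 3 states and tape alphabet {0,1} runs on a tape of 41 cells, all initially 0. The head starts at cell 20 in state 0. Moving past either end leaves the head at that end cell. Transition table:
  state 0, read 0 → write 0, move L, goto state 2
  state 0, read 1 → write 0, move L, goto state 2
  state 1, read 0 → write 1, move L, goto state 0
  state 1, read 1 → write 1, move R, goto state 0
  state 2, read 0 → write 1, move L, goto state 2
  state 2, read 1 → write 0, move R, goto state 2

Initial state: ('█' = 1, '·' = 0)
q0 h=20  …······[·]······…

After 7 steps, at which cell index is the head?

k=0  q0 h=20  …······[·]······…
k=1  q2 h=19  …······[·]······…
k=2  q2 h=18  …······[·]█·····…
k=3  q2 h=17  …······[·]██····…
k=4  q2 h=16  …······[·]███···…
k=5  q2 h=15  …······[·]████··…
k=6  q2 h=14  …······[·]█████·…
k=7  q2 h=13  …······[·]██████…

13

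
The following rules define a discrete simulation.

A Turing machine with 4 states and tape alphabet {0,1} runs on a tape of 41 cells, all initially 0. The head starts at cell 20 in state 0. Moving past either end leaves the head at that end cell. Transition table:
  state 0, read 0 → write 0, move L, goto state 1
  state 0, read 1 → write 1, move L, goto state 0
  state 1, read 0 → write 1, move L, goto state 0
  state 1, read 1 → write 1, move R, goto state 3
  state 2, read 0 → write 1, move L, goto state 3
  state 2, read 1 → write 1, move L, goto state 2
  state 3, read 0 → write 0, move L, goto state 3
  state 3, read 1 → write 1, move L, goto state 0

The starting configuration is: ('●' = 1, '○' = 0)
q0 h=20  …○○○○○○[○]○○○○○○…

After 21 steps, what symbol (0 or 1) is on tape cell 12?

0) q0 h=20  …○○○○○○[○]○○○○○○…
1) q1 h=19  …○○○○○○[○]○○○○○○…
2) q0 h=18  …○○○○○○[○]●○○○○○…
3) q1 h=17  …○○○○○○[○]○●○○○○…
4) q0 h=16  …○○○○○○[○]●○●○○○…
5) q1 h=15  …○○○○○○[○]○●○●○○…
6) q0 h=14  …○○○○○○[○]●○●○●○…
7) q1 h=13  …○○○○○○[○]○●○●○●…
8) q0 h=12  …○○○○○○[○]●○●○●○…
9) q1 h=11  …○○○○○○[○]○●○●○●…
10) q0 h=10  …○○○○○○[○]●○●○●○…
11) q1 h= 9  …○○○○○○[○]○●○●○●…
12) q0 h= 8  …○○○○○○[○]●○●○●○…
13) q1 h= 7  …○○○○○○[○]○●○●○●…
14) q0 h= 6  |○○○○○○[○]●○●○●○…
15) q1 h= 5  |○○○○○[○]○●○●○●…
16) q0 h= 4  |○○○○[○]●○●○●○…
17) q1 h= 3  |○○○[○]○●○●○●…
18) q0 h= 2  |○○[○]●○●○●○…
19) q1 h= 1  |○[○]○●○●○●…
20) q0 h= 0  |[○]●○●○●○…
21) q1 h= 0  |[○]●○●○●○…

0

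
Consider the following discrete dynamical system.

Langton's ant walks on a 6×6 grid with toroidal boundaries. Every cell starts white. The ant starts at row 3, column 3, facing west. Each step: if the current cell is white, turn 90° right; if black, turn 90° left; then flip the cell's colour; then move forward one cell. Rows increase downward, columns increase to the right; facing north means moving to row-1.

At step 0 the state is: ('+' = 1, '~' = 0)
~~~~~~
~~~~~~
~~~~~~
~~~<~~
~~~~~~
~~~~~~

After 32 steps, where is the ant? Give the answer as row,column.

t=0: ~~~~~~
~~~~~~
~~~~~~
~~~<~~
~~~~~~
~~~~~~
t=1: ~~~~~~
~~~~~~
~~~^~~
~~~+~~
~~~~~~
~~~~~~
t=2: ~~~~~~
~~~~~~
~~~+>~
~~~+~~
~~~~~~
~~~~~~
t=3: ~~~~~~
~~~~~~
~~~++~
~~~+v~
~~~~~~
~~~~~~
t=4: ~~~~~~
~~~~~~
~~~++~
~~~<+~
~~~~~~
~~~~~~
t=5: ~~~~~~
~~~~~~
~~~++~
~~~~+~
~~~v~~
~~~~~~
t=6: ~~~~~~
~~~~~~
~~~++~
~~~~+~
~~<+~~
~~~~~~
t=7: ~~~~~~
~~~~~~
~~~++~
~~^~+~
~~++~~
~~~~~~
t=8: ~~~~~~
~~~~~~
~~~++~
~~+>+~
~~++~~
~~~~~~
t=9: ~~~~~~
~~~~~~
~~~++~
~~+++~
~~+v~~
~~~~~~
t=10: ~~~~~~
~~~~~~
~~~++~
~~+++~
~~+~>~
~~~~~~
t=11: ~~~~~~
~~~~~~
~~~++~
~~+++~
~~+~+~
~~~~v~
t=12: ~~~~~~
~~~~~~
~~~++~
~~+++~
~~+~+~
~~~<+~
t=13: ~~~~~~
~~~~~~
~~~++~
~~+++~
~~+^+~
~~~++~
t=14: ~~~~~~
~~~~~~
~~~++~
~~+++~
~~++>~
~~~++~
t=15: ~~~~~~
~~~~~~
~~~++~
~~++^~
~~++~~
~~~++~
t=16: ~~~~~~
~~~~~~
~~~++~
~~+<~~
~~++~~
~~~++~
t=17: ~~~~~~
~~~~~~
~~~++~
~~+~~~
~~+v~~
~~~++~
t=18: ~~~~~~
~~~~~~
~~~++~
~~+~~~
~~+~>~
~~~++~
t=19: ~~~~~~
~~~~~~
~~~++~
~~+~~~
~~+~+~
~~~+v~
t=20: ~~~~~~
~~~~~~
~~~++~
~~+~~~
~~+~+~
~~~+~>
t=21: ~~~~~v
~~~~~~
~~~++~
~~+~~~
~~+~+~
~~~+~+
t=22: ~~~~<+
~~~~~~
~~~++~
~~+~~~
~~+~+~
~~~+~+
t=23: ~~~~++
~~~~~~
~~~++~
~~+~~~
~~+~+~
~~~+^+
t=24: ~~~~++
~~~~~~
~~~++~
~~+~~~
~~+~+~
~~~++>
t=25: ~~~~++
~~~~~~
~~~++~
~~+~~~
~~+~+^
~~~++~
t=26: ~~~~++
~~~~~~
~~~++~
~~+~~~
>~+~++
~~~++~
t=27: ~~~~++
~~~~~~
~~~++~
~~+~~~
+~+~++
v~~++~
t=28: ~~~~++
~~~~~~
~~~++~
~~+~~~
+~+~++
+~~++<
t=29: ~~~~++
~~~~~~
~~~++~
~~+~~~
+~+~+^
+~~+++
t=30: ~~~~++
~~~~~~
~~~++~
~~+~~~
+~+~<~
+~~+++
t=31: ~~~~++
~~~~~~
~~~++~
~~+~~~
+~+~~~
+~~+v+
t=32: ~~~~++
~~~~~~
~~~++~
~~+~~~
+~+~~~
+~~+~>

5,5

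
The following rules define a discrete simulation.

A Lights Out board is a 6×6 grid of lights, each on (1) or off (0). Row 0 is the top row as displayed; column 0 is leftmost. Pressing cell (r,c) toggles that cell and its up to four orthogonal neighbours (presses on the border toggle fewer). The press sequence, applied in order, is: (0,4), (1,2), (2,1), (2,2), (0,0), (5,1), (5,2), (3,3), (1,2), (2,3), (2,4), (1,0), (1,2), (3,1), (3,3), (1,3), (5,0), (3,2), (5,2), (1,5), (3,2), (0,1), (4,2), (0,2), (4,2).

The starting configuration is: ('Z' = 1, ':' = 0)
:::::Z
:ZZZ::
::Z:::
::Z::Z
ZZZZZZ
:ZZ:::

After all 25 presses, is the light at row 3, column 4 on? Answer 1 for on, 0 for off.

t=0: :::::Z
:ZZZ::
::Z:::
::Z::Z
ZZZZZZ
:ZZ:::
t=1: :::ZZ:
:ZZZZ:
::Z:::
::Z::Z
ZZZZZZ
:ZZ:::
t=2: ::ZZZ:
::::Z:
::::::
::Z::Z
ZZZZZZ
:ZZ:::
t=3: ::ZZZ:
:Z::Z:
ZZZ:::
:ZZ::Z
ZZZZZZ
:ZZ:::
t=4: ::ZZZ:
:ZZ:Z:
Z::Z::
:Z:::Z
ZZZZZZ
:ZZ:::
t=5: ZZZZZ:
ZZZ:Z:
Z::Z::
:Z:::Z
ZZZZZZ
:ZZ:::
t=6: ZZZZZ:
ZZZ:Z:
Z::Z::
:Z:::Z
Z:ZZZZ
Z:::::
t=7: ZZZZZ:
ZZZ:Z:
Z::Z::
:Z:::Z
Z::ZZZ
ZZZZ::
t=8: ZZZZZ:
ZZZ:Z:
Z:::::
:ZZZZZ
Z:::ZZ
ZZZZ::
t=9: ZZ:ZZ:
Z::ZZ:
Z:Z:::
:ZZZZZ
Z:::ZZ
ZZZZ::
t=10: ZZ:ZZ:
Z:::Z:
Z::ZZ:
:ZZ:ZZ
Z:::ZZ
ZZZZ::
t=11: ZZ:ZZ:
Z:::::
Z::::Z
:ZZ::Z
Z:::ZZ
ZZZZ::
t=12: :Z:ZZ:
:Z::::
:::::Z
:ZZ::Z
Z:::ZZ
ZZZZ::
t=13: :ZZZZ:
::ZZ::
::Z::Z
:ZZ::Z
Z:::ZZ
ZZZZ::
t=14: :ZZZZ:
::ZZ::
:ZZ::Z
Z::::Z
ZZ::ZZ
ZZZZ::
t=15: :ZZZZ:
::ZZ::
:ZZZ:Z
Z:ZZZZ
ZZ:ZZZ
ZZZZ::
t=16: :ZZ:Z:
::::Z:
:ZZ::Z
Z:ZZZZ
ZZ:ZZZ
ZZZZ::
t=17: :ZZ:Z:
::::Z:
:ZZ::Z
Z:ZZZZ
:Z:ZZZ
::ZZ::
t=18: :ZZ:Z:
::::Z:
:Z:::Z
ZZ::ZZ
:ZZZZZ
::ZZ::
t=19: :ZZ:Z:
::::Z:
:Z:::Z
ZZ::ZZ
:Z:ZZZ
:Z::::
t=20: :ZZ:ZZ
:::::Z
:Z::::
ZZ::ZZ
:Z:ZZZ
:Z::::
t=21: :ZZ:ZZ
:::::Z
:ZZ:::
Z:ZZZZ
:ZZZZZ
:Z::::
t=22: Z:::ZZ
:Z:::Z
:ZZ:::
Z:ZZZZ
:ZZZZZ
:Z::::
t=23: Z:::ZZ
:Z:::Z
:ZZ:::
Z::ZZZ
::::ZZ
:ZZ:::
t=24: ZZZZZZ
:ZZ::Z
:ZZ:::
Z::ZZZ
::::ZZ
:ZZ:::
t=25: ZZZZZZ
:ZZ::Z
:ZZ:::
Z:ZZZZ
:ZZZZZ
:Z::::

1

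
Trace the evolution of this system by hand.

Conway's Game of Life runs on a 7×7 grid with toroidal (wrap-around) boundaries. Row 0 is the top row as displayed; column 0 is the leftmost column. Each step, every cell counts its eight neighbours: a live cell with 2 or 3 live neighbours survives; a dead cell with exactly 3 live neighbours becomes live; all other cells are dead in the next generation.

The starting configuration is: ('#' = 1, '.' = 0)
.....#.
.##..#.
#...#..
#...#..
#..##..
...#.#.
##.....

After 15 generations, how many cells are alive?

16

gen 0: .....#.
.##..#.
#...#..
#...#..
#..##..
...#.#.
##.....
gen 1: #.#...#
.#..###
#..####
##..###
...#.##
####..#
....#.#
gen 2: .#.##..
.##....
..##...
.##....
...#...
.###...
.......
gen 3: .#.#...
.#..#..
...#...
.#.....
...#...
..##...
.#..#..
gen 4: ##.##..
...##..
..#....
..#....
...#...
..###..
.#..#..
gen 5: ##...#.
.#..#..
..#....
..##...
....#..
..#.#..
##...#.
gen 6: ..#.##.
###....
.##....
..##...
..#.#..
.#.###.
#.#.##.
gen 7: #.#.##.
#......
#......
.......
.#...#.
.#....#
..#....
gen 8: ...#..#
#......
.......
.......
#......
###....
#.##.##
gen 9: .#####.
.......
.......
.......
#......
..##...
...###.
gen 10: ..#..#.
..###..
.......
.......
.......
..##...
.#...#.
gen 11: .##..#.
..###..
...#...
.......
.......
..#....
.#.##..
gen 12: .#...#.
.#..#..
..###..
.......
.......
..##...
.#.##..
gen 13: ##.#.#.
.#..##.
..###..
...#...
.......
..###..
.#.##..
gen 14: ##.#.##
##...##
..#..#.
..###..
..#.#..
..#.#..
##...#.
gen 15: .......
.......
#.#..#.
.##.##.
.##.##.
..#.##.
...#.#.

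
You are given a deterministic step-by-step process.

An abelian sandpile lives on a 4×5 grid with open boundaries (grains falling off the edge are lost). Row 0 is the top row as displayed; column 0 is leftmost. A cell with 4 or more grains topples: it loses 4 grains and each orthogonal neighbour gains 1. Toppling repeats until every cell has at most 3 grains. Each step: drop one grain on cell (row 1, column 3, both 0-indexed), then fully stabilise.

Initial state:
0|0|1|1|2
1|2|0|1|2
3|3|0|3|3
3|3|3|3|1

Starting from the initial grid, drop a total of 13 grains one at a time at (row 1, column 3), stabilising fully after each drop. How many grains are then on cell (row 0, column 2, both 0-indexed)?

3

t=0: 0|0|1|1|2
1|2|0|1|2
3|3|0|3|3
3|3|3|3|1
t=1: 0|0|1|1|2
1|2|0|2|2
3|3|0|3|3
3|3|3|3|1
t=2: 0|0|1|1|2
1|2|0|3|2
3|3|0|3|3
3|3|3|3|1
t=3: 0|0|1|2|3
2|3|1|2|0
1|1|3|2|1
1|2|1|1|3
t=4: 0|0|1|2|3
2|3|1|3|0
1|1|3|2|1
1|2|1|1|3
t=5: 0|0|1|3|3
2|3|2|0|1
1|1|3|3|1
1|2|1|1|3
t=6: 0|0|1|3|3
2|3|2|1|1
1|1|3|3|1
1|2|1|1|3
t=7: 0|0|1|3|3
2|3|2|2|1
1|1|3|3|1
1|2|1|1|3
t=8: 0|0|1|3|3
2|3|2|3|1
1|1|3|3|1
1|2|1|1|3
t=9: 0|1|3|1|0
3|0|1|3|3
1|3|1|1|2
1|2|2|2|3
t=10: 0|1|3|2|1
3|0|2|1|0
1|3|1|2|3
1|2|2|2|3
t=11: 0|1|3|2|1
3|0|2|2|0
1|3|1|2|3
1|2|2|2|3
t=12: 0|1|3|2|1
3|0|2|3|0
1|3|1|2|3
1|2|2|2|3
t=13: 0|1|3|3|1
3|0|3|0|1
1|3|1|3|3
1|2|2|2|3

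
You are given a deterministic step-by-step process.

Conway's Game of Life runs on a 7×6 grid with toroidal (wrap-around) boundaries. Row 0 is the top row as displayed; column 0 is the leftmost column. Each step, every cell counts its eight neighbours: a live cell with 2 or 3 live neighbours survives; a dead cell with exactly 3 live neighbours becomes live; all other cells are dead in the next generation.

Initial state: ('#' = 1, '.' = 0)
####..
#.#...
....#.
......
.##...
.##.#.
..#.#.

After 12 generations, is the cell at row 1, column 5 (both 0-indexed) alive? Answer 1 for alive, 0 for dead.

1

k=0  ####..
#.#...
....#.
......
.##...
.##.#.
..#.#.
k=1  #....#
#.#..#
......
......
.###..
......
#...##
k=2  ......
##...#
......
..#...
..#...
######
#...#.
k=3  .#....
#.....
##....
......
#...##
#.#.#.
#.#.#.
k=4  ##...#
#.....
##....
.#....
##.##.
#...#.
#.#...
k=5  .....#
......
##....
.....#
#####.
#.#.#.
......
k=6  ......
#.....
#.....
...###
#.#.#.
#.#.#.
.....#
k=7  ......
......
#...#.
##.##.
#.#...
#...#.
.....#
k=8  ......
......
##.##.
#.###.
#.#.#.
##....
.....#
k=9  ......
......
##..#.
#.....
#.#.#.
##....
#.....
k=10  ......
......
##...#
#..#..
#.....
#.....
##....
k=11  ......
#.....
##...#
......
##...#
#....#
##....
k=12  ##....
##...#
##...#
......
.#...#
......
##...#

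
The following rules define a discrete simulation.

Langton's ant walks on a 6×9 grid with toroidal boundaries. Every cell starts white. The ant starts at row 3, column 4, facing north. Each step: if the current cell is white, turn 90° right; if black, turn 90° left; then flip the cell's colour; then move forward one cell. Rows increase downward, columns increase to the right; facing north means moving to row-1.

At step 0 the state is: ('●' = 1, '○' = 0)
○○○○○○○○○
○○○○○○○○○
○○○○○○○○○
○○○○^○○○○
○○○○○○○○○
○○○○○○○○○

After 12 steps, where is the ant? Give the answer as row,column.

3,2

0) ○○○○○○○○○
○○○○○○○○○
○○○○○○○○○
○○○○^○○○○
○○○○○○○○○
○○○○○○○○○
1) ○○○○○○○○○
○○○○○○○○○
○○○○○○○○○
○○○○●>○○○
○○○○○○○○○
○○○○○○○○○
2) ○○○○○○○○○
○○○○○○○○○
○○○○○○○○○
○○○○●●○○○
○○○○○v○○○
○○○○○○○○○
3) ○○○○○○○○○
○○○○○○○○○
○○○○○○○○○
○○○○●●○○○
○○○○<●○○○
○○○○○○○○○
4) ○○○○○○○○○
○○○○○○○○○
○○○○○○○○○
○○○○^●○○○
○○○○●●○○○
○○○○○○○○○
5) ○○○○○○○○○
○○○○○○○○○
○○○○○○○○○
○○○<○●○○○
○○○○●●○○○
○○○○○○○○○
6) ○○○○○○○○○
○○○○○○○○○
○○○^○○○○○
○○○●○●○○○
○○○○●●○○○
○○○○○○○○○
7) ○○○○○○○○○
○○○○○○○○○
○○○●>○○○○
○○○●○●○○○
○○○○●●○○○
○○○○○○○○○
8) ○○○○○○○○○
○○○○○○○○○
○○○●●○○○○
○○○●v●○○○
○○○○●●○○○
○○○○○○○○○
9) ○○○○○○○○○
○○○○○○○○○
○○○●●○○○○
○○○<●●○○○
○○○○●●○○○
○○○○○○○○○
10) ○○○○○○○○○
○○○○○○○○○
○○○●●○○○○
○○○○●●○○○
○○○v●●○○○
○○○○○○○○○
11) ○○○○○○○○○
○○○○○○○○○
○○○●●○○○○
○○○○●●○○○
○○<●●●○○○
○○○○○○○○○
12) ○○○○○○○○○
○○○○○○○○○
○○○●●○○○○
○○^○●●○○○
○○●●●●○○○
○○○○○○○○○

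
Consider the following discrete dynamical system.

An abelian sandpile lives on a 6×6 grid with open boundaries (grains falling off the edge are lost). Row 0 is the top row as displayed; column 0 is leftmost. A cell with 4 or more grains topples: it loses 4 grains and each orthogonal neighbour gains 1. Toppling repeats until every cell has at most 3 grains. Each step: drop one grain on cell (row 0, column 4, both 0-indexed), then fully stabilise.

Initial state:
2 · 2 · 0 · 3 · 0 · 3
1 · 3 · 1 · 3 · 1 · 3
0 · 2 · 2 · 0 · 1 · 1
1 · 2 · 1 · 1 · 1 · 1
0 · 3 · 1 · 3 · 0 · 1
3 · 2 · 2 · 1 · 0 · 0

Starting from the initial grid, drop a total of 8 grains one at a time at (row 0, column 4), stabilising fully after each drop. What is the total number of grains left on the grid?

53

0) 2 · 2 · 0 · 3 · 0 · 3
1 · 3 · 1 · 3 · 1 · 3
0 · 2 · 2 · 0 · 1 · 1
1 · 2 · 1 · 1 · 1 · 1
0 · 3 · 1 · 3 · 0 · 1
3 · 2 · 2 · 1 · 0 · 0
1) 2 · 2 · 0 · 3 · 1 · 3
1 · 3 · 1 · 3 · 1 · 3
0 · 2 · 2 · 0 · 1 · 1
1 · 2 · 1 · 1 · 1 · 1
0 · 3 · 1 · 3 · 0 · 1
3 · 2 · 2 · 1 · 0 · 0
2) 2 · 2 · 0 · 3 · 2 · 3
1 · 3 · 1 · 3 · 1 · 3
0 · 2 · 2 · 0 · 1 · 1
1 · 2 · 1 · 1 · 1 · 1
0 · 3 · 1 · 3 · 0 · 1
3 · 2 · 2 · 1 · 0 · 0
3) 2 · 2 · 0 · 3 · 3 · 3
1 · 3 · 1 · 3 · 1 · 3
0 · 2 · 2 · 0 · 1 · 1
1 · 2 · 1 · 1 · 1 · 1
0 · 3 · 1 · 3 · 0 · 1
3 · 2 · 2 · 1 · 0 · 0
4) 2 · 2 · 1 · 1 · 3 · 1
1 · 3 · 2 · 1 · 0 · 1
0 · 2 · 2 · 1 · 2 · 2
1 · 2 · 1 · 1 · 1 · 1
0 · 3 · 1 · 3 · 0 · 1
3 · 2 · 2 · 1 · 0 · 0
5) 2 · 2 · 1 · 2 · 0 · 2
1 · 3 · 2 · 1 · 1 · 1
0 · 2 · 2 · 1 · 2 · 2
1 · 2 · 1 · 1 · 1 · 1
0 · 3 · 1 · 3 · 0 · 1
3 · 2 · 2 · 1 · 0 · 0
6) 2 · 2 · 1 · 2 · 1 · 2
1 · 3 · 2 · 1 · 1 · 1
0 · 2 · 2 · 1 · 2 · 2
1 · 2 · 1 · 1 · 1 · 1
0 · 3 · 1 · 3 · 0 · 1
3 · 2 · 2 · 1 · 0 · 0
7) 2 · 2 · 1 · 2 · 2 · 2
1 · 3 · 2 · 1 · 1 · 1
0 · 2 · 2 · 1 · 2 · 2
1 · 2 · 1 · 1 · 1 · 1
0 · 3 · 1 · 3 · 0 · 1
3 · 2 · 2 · 1 · 0 · 0
8) 2 · 2 · 1 · 2 · 3 · 2
1 · 3 · 2 · 1 · 1 · 1
0 · 2 · 2 · 1 · 2 · 2
1 · 2 · 1 · 1 · 1 · 1
0 · 3 · 1 · 3 · 0 · 1
3 · 2 · 2 · 1 · 0 · 0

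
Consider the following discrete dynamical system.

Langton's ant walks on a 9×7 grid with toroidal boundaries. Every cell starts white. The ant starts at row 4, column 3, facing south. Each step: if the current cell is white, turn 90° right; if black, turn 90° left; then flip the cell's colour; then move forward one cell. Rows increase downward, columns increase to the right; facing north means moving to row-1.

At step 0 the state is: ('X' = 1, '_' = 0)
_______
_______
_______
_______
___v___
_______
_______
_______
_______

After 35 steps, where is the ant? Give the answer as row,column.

1,3

0) _______
_______
_______
_______
___v___
_______
_______
_______
_______
1) _______
_______
_______
_______
__<X___
_______
_______
_______
_______
2) _______
_______
_______
__^____
__XX___
_______
_______
_______
_______
3) _______
_______
_______
__X>___
__XX___
_______
_______
_______
_______
4) _______
_______
_______
__XX___
__Xv___
_______
_______
_______
_______
5) _______
_______
_______
__XX___
__X_>__
_______
_______
_______
_______
6) _______
_______
_______
__XX___
__X_X__
____v__
_______
_______
_______
7) _______
_______
_______
__XX___
__X_X__
___<X__
_______
_______
_______
8) _______
_______
_______
__XX___
__X^X__
___XX__
_______
_______
_______
9) _______
_______
_______
__XX___
__XX>__
___XX__
_______
_______
_______
10) _______
_______
_______
__XX^__
__XX___
___XX__
_______
_______
_______
11) _______
_______
_______
__XXX>_
__XX___
___XX__
_______
_______
_______
12) _______
_______
_______
__XXXX_
__XX_v_
___XX__
_______
_______
_______
13) _______
_______
_______
__XXXX_
__XX<X_
___XX__
_______
_______
_______
14) _______
_______
_______
__XX^X_
__XXXX_
___XX__
_______
_______
_______
15) _______
_______
_______
__X<_X_
__XXXX_
___XX__
_______
_______
_______
16) _______
_______
_______
__X__X_
__XvXX_
___XX__
_______
_______
_______
17) _______
_______
_______
__X__X_
__X_>X_
___XX__
_______
_______
_______
18) _______
_______
_______
__X_^X_
__X__X_
___XX__
_______
_______
_______
19) _______
_______
_______
__X_X>_
__X__X_
___XX__
_______
_______
_______
20) _______
_______
_____^_
__X_X__
__X__X_
___XX__
_______
_______
_______
21) _______
_______
_____X>
__X_X__
__X__X_
___XX__
_______
_______
_______
22) _______
_______
_____XX
__X_X_v
__X__X_
___XX__
_______
_______
_______
23) _______
_______
_____XX
__X_X<X
__X__X_
___XX__
_______
_______
_______
24) _______
_______
_____^X
__X_XXX
__X__X_
___XX__
_______
_______
_______
25) _______
_______
____<_X
__X_XXX
__X__X_
___XX__
_______
_______
_______
26) _______
____^__
____X_X
__X_XXX
__X__X_
___XX__
_______
_______
_______
27) _______
____X>_
____X_X
__X_XXX
__X__X_
___XX__
_______
_______
_______
28) _______
____XX_
____XvX
__X_XXX
__X__X_
___XX__
_______
_______
_______
29) _______
____XX_
____<XX
__X_XXX
__X__X_
___XX__
_______
_______
_______
30) _______
____XX_
_____XX
__X_vXX
__X__X_
___XX__
_______
_______
_______
31) _______
____XX_
_____XX
__X__>X
__X__X_
___XX__
_______
_______
_______
32) _______
____XX_
_____^X
__X___X
__X__X_
___XX__
_______
_______
_______
33) _______
____XX_
____<_X
__X___X
__X__X_
___XX__
_______
_______
_______
34) _______
____^X_
____X_X
__X___X
__X__X_
___XX__
_______
_______
_______
35) _______
___<_X_
____X_X
__X___X
__X__X_
___XX__
_______
_______
_______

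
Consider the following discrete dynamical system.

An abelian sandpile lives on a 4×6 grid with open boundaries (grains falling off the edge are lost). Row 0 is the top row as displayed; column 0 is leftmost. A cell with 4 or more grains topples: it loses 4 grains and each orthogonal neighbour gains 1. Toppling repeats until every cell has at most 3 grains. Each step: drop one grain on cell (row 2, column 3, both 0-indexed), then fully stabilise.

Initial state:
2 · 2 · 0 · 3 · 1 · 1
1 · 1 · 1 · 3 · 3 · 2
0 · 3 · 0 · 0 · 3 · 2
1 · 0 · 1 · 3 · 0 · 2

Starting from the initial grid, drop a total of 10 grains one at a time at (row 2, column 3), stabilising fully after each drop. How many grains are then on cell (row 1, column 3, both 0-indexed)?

0) 2 · 2 · 0 · 3 · 1 · 1
1 · 1 · 1 · 3 · 3 · 2
0 · 3 · 0 · 0 · 3 · 2
1 · 0 · 1 · 3 · 0 · 2
1) 2 · 2 · 0 · 3 · 1 · 1
1 · 1 · 1 · 3 · 3 · 2
0 · 3 · 0 · 1 · 3 · 2
1 · 0 · 1 · 3 · 0 · 2
2) 2 · 2 · 0 · 3 · 1 · 1
1 · 1 · 1 · 3 · 3 · 2
0 · 3 · 0 · 2 · 3 · 2
1 · 0 · 1 · 3 · 0 · 2
3) 2 · 2 · 0 · 3 · 1 · 1
1 · 1 · 1 · 3 · 3 · 2
0 · 3 · 0 · 3 · 3 · 2
1 · 0 · 1 · 3 · 0 · 2
4) 2 · 2 · 1 · 0 · 3 · 1
1 · 1 · 2 · 2 · 1 · 3
0 · 3 · 1 · 3 · 1 · 3
1 · 0 · 2 · 0 · 2 · 2
5) 2 · 2 · 1 · 0 · 3 · 1
1 · 1 · 2 · 3 · 1 · 3
0 · 3 · 2 · 0 · 2 · 3
1 · 0 · 2 · 1 · 2 · 2
6) 2 · 2 · 1 · 0 · 3 · 1
1 · 1 · 2 · 3 · 1 · 3
0 · 3 · 2 · 1 · 2 · 3
1 · 0 · 2 · 1 · 2 · 2
7) 2 · 2 · 1 · 0 · 3 · 1
1 · 1 · 2 · 3 · 1 · 3
0 · 3 · 2 · 2 · 2 · 3
1 · 0 · 2 · 1 · 2 · 2
8) 2 · 2 · 1 · 0 · 3 · 1
1 · 1 · 2 · 3 · 1 · 3
0 · 3 · 2 · 3 · 2 · 3
1 · 0 · 2 · 1 · 2 · 2
9) 2 · 2 · 1 · 1 · 3 · 1
1 · 1 · 3 · 0 · 2 · 3
0 · 3 · 3 · 1 · 3 · 3
1 · 0 · 2 · 2 · 2 · 2
10) 2 · 2 · 1 · 1 · 3 · 1
1 · 1 · 3 · 0 · 2 · 3
0 · 3 · 3 · 2 · 3 · 3
1 · 0 · 2 · 2 · 2 · 2

0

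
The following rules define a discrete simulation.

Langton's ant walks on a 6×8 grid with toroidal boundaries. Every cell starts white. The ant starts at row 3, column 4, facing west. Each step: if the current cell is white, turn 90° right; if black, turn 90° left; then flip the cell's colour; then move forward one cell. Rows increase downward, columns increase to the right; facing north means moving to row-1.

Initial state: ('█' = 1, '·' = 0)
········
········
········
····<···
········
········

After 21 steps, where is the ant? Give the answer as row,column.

k=0  ········
········
········
····<···
········
········
k=1  ········
········
····^···
····█···
········
········
k=2  ········
········
····█>··
····█···
········
········
k=3  ········
········
····██··
····█v··
········
········
k=4  ········
········
····██··
····<█··
········
········
k=5  ········
········
····██··
·····█··
····v···
········
k=6  ········
········
····██··
·····█··
···<█···
········
k=7  ········
········
····██··
···^·█··
···██···
········
k=8  ········
········
····██··
···█>█··
···██···
········
k=9  ········
········
····██··
···███··
···█v···
········
k=10  ········
········
····██··
···███··
···█·>··
········
k=11  ········
········
····██··
···███··
···█·█··
·····v··
k=12  ········
········
····██··
···███··
···█·█··
····<█··
k=13  ········
········
····██··
···███··
···█^█··
····██··
k=14  ········
········
····██··
···███··
···██>··
····██··
k=15  ········
········
····██··
···██^··
···██···
····██··
k=16  ········
········
····██··
···█<···
···██···
····██··
k=17  ········
········
····██··
···█····
···█v···
····██··
k=18  ········
········
····██··
···█····
···█·>··
····██··
k=19  ········
········
····██··
···█····
···█·█··
····█v··
k=20  ········
········
····██··
···█····
···█·█··
····█·>·
k=21  ······v·
········
····██··
···█····
···█·█··
····█·█·

0,6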